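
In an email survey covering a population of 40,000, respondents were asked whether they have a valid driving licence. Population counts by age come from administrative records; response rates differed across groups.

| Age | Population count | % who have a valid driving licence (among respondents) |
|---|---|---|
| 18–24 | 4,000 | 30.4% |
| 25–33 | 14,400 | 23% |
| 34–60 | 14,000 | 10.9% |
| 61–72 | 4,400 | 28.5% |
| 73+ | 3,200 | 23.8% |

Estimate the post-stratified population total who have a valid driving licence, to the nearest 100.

8,100

Apply each group's respondent rate to its population count:
  18–24: 4,000 × 30.4% = 1216
  25–33: 14,400 × 23% = 3312
  34–60: 14,000 × 10.9% = 1526
  61–72: 4,400 × 28.5% = 1254
  73+: 3,200 × 23.8% = 761.6
Estimated total = 8069.6 → 8,100.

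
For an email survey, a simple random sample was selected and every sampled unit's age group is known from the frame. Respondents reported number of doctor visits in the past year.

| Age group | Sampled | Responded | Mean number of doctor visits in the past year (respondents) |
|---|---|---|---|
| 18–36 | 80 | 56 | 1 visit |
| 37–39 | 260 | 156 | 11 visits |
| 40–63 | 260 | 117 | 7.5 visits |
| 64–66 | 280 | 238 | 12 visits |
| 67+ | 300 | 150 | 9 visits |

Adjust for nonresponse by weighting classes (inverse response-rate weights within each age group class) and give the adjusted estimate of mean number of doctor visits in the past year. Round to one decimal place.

9.3

Class response rates: 18–36 56/80 = 70%, 37–39 156/260 = 60%, 40–63 117/260 = 45%, 64–66 238/280 = 85%, 67+ 150/300 = 50%.
Weighting each respondent by the inverse class response rate inflates each class back to its sampled size, so the class weight is n_sampled:
  18–36: 80 × 1 = 80
  37–39: 260 × 11 = 2860
  40–63: 260 × 7.5 = 1950
  64–66: 280 × 12 = 3360
  67+: 300 × 9 = 2700
Adjusted estimate = 10,950 / 1,180 = 9.27966 → 9.3.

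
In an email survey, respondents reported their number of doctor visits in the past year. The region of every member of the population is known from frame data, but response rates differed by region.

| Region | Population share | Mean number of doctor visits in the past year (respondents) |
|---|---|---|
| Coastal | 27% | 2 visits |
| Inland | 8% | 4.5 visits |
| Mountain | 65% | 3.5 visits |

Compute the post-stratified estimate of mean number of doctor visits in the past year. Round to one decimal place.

3.2

Post-stratification weights by population share, not respondent share:
  Coastal: 0.27 × 2 = 0.54
  Inland: 0.08 × 4.5 = 0.36
  Mountain: 0.65 × 3.5 = 2.275
Post-stratified estimate = 3.175 → 3.2.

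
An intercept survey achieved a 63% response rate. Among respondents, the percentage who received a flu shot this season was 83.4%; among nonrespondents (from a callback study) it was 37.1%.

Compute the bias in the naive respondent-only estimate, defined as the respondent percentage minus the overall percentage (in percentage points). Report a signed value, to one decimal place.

Nonresponse fraction = 1 − 0.63 = 0.37.
Bias = (nonresponse fraction) × (respondent percentage − nonrespondent percentage)
     = 0.37 × (83.4 − 37.1) = 0.37 × 46.3 = 17.131.

+17.1 percentage points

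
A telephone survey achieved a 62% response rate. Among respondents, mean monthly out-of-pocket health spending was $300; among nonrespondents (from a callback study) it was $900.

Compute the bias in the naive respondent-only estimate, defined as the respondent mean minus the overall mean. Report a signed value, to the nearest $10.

-$230

Nonresponse fraction = 1 − 0.62 = 0.38.
Bias = (nonresponse fraction) × (respondent mean − nonrespondent mean)
     = 0.38 × (300 − 900) = 0.38 × -600 = -228.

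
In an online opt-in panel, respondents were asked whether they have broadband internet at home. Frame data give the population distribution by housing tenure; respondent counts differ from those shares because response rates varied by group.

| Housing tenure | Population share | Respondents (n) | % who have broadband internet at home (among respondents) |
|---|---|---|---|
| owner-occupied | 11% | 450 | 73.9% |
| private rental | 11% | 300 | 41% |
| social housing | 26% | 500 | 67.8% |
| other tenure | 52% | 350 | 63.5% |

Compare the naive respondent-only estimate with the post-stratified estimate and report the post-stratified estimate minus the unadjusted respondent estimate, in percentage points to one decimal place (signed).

-0.3 percentage points

Unadjusted (pooled respondent) estimate weights by respondent counts:
  (450/1600)×73.9 + (300/1600)×41 + (500/1600)×67.8 + (350/1600)×63.5 = 63.55%
Post-stratified estimate weights by population shares:
  0.11×73.9 + 0.11×41 + 0.26×67.8 + 0.52×63.5 = 63.287%
Difference = 63.287 − 63.55 = -0.263 pp.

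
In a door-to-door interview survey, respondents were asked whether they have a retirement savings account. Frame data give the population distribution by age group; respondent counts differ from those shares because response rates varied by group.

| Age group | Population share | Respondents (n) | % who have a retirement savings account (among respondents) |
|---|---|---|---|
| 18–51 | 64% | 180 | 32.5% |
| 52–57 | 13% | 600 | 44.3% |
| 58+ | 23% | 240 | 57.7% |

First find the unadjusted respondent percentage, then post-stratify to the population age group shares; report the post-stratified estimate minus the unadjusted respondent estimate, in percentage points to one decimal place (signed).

Without adjustment, the pooled respondent share is:
  (180/1020)×32.5 + (600/1020)×44.3 + (240/1020)×57.7 = 45.3706%
Post-stratified estimate weights by population shares:
  0.64×32.5 + 0.13×44.3 + 0.23×57.7 = 39.83%
Difference = 39.83 − 45.3706 = -5.5406 pp.

-5.5 percentage points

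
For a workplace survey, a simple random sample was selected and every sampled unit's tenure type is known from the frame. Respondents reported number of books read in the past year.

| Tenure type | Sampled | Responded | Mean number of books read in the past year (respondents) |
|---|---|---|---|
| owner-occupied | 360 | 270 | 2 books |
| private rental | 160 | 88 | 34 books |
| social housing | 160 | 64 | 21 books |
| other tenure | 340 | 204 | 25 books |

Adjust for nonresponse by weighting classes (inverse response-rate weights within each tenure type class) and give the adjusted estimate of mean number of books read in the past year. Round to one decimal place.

17.7

Response rates by class: owner-occupied 270/360 = 75%, private rental 88/160 = 55%, social housing 64/160 = 40%, other tenure 204/340 = 60%.
With weight = n_sampled/n_responded per class, the weighted class total is n_sampled:
  owner-occupied: 360 × 2 = 720
  private rental: 160 × 34 = 5440
  social housing: 160 × 21 = 3360
  other tenure: 340 × 25 = 8500
Adjusted estimate = 18,020 / 1,020 = 17.6667 → 17.7.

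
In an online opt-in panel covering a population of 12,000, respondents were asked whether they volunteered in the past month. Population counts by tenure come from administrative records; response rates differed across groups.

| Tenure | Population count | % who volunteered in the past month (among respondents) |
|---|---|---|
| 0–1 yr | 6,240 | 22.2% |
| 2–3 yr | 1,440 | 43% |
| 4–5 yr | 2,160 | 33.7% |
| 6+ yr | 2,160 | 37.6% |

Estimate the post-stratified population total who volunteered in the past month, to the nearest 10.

Apply each group's respondent rate to its population count:
  0–1 yr: 6,240 × 22.2% = 1385.28
  2–3 yr: 1,440 × 43% = 619.2
  4–5 yr: 2,160 × 33.7% = 727.92
  6+ yr: 2,160 × 37.6% = 812.16
Estimated total = 3544.56 → 3,540.

3,540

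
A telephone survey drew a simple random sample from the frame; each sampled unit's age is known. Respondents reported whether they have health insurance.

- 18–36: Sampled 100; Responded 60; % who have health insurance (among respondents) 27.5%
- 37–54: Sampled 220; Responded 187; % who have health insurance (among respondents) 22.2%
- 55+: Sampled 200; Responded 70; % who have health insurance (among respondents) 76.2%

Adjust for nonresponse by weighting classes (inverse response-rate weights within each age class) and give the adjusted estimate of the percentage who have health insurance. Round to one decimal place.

Response rates by class: 18–36 60/100 = 60%, 37–54 187/220 = 85%, 55+ 70/200 = 35%.
Each respondent's weight = sampled/responded in their class; summing within a class gives n_sampled, so:
  18–36: 100 × 27.5 = 2750
  37–54: 220 × 22.2 = 4884
  55+: 200 × 76.2 = 15,240
Adjusted estimate = 22,874 / 520 = 43.9885 → 44.0%.

44.0%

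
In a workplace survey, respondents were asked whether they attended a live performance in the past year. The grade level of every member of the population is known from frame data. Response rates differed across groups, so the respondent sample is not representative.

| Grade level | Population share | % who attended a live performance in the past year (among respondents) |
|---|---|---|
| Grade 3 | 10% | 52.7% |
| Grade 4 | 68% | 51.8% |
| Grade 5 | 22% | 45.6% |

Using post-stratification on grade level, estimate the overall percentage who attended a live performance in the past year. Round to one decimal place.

50.5%

Post-stratification weights by population share, not respondent share:
  Grade 3: 0.1 × 52.7 = 5.27
  Grade 4: 0.68 × 51.8 = 35.224
  Grade 5: 0.22 × 45.6 = 10.032
Post-stratified estimate = 50.526 → 50.5%.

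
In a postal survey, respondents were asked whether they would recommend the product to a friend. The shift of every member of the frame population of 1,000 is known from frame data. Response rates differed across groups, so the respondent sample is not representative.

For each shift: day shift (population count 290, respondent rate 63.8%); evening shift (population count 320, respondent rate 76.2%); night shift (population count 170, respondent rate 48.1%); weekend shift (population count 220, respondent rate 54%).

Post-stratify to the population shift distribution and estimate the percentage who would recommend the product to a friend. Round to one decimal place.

62.9%

Reweight to the known shift distribution:
  day shift: (290/1,000) × 63.8 = 18.502
  evening shift: (320/1,000) × 76.2 = 24.384
  night shift: (170/1,000) × 48.1 = 8.177
  weekend shift: (220/1,000) × 54 = 11.88
Post-stratified estimate = 62.943 → 62.9%.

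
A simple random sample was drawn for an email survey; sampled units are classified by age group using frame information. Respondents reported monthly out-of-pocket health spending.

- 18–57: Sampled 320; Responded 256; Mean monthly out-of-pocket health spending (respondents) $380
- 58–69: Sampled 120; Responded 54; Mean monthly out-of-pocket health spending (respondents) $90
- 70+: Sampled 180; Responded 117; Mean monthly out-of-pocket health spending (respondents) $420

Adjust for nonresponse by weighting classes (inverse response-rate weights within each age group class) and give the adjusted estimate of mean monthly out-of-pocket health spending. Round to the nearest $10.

$340

Class response rates: 18–57 256/320 = 80%, 58–69 54/120 = 45%, 70+ 117/180 = 65%.
Inverse-response-rate weighting restores each class to its sampled count, so class totals weight by n_sampled:
  18–57: 320 × 380 = 121,600
  58–69: 120 × 90 = 10,800
  70+: 180 × 420 = 75,600
Adjusted estimate = 208,000 / 620 = 335.484 → $340.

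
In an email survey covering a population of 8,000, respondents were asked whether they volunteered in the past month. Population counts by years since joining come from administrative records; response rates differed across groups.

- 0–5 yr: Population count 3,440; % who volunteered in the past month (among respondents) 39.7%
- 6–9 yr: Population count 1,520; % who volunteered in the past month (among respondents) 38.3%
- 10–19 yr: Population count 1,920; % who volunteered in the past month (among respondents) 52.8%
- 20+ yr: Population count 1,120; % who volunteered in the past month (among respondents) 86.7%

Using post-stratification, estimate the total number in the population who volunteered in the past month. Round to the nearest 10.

3,930

Apply each group's respondent rate to its population count:
  0–5 yr: 3,440 × 39.7% = 1365.68
  6–9 yr: 1,520 × 38.3% = 582.16
  10–19 yr: 1,920 × 52.8% = 1013.76
  20+ yr: 1,120 × 86.7% = 971.04
Estimated total = 3932.64 → 3,930.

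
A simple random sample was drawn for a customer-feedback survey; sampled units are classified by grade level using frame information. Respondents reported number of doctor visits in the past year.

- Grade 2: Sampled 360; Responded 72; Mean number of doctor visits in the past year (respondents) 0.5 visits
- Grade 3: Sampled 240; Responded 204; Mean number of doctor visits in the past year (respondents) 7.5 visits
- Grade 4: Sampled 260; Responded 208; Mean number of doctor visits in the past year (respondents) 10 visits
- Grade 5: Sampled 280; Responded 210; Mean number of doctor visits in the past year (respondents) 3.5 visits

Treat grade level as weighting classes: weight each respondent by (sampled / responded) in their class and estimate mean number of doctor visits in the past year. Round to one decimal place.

Response rates by class: Grade 2 72/360 = 20%, Grade 3 204/240 = 85%, Grade 4 208/260 = 80%, Grade 5 210/280 = 75%.
Inverse-response-rate weighting restores each class to its sampled count, so class totals weight by n_sampled:
  Grade 2: 360 × 0.5 = 180
  Grade 3: 240 × 7.5 = 1800
  Grade 4: 260 × 10 = 2600
  Grade 5: 280 × 3.5 = 980
Adjusted estimate = 5560 / 1,140 = 4.87719 → 4.9.

4.9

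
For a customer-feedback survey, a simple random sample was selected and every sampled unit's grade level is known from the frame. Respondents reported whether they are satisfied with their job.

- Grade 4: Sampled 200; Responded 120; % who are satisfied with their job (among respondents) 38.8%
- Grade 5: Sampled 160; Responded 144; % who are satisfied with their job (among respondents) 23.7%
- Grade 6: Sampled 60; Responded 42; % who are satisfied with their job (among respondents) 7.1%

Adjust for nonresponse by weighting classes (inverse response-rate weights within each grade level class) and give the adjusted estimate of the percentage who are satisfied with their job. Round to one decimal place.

Response rates by class: Grade 4 120/200 = 60%, Grade 5 144/160 = 90%, Grade 6 42/60 = 70%.
Weighting each respondent by the inverse class response rate inflates each class back to its sampled size, so the class weight is n_sampled:
  Grade 4: 200 × 38.8 = 7760
  Grade 5: 160 × 23.7 = 3792
  Grade 6: 60 × 7.1 = 426
Adjusted estimate = 11,978 / 420 = 28.519 → 28.5%.

28.5%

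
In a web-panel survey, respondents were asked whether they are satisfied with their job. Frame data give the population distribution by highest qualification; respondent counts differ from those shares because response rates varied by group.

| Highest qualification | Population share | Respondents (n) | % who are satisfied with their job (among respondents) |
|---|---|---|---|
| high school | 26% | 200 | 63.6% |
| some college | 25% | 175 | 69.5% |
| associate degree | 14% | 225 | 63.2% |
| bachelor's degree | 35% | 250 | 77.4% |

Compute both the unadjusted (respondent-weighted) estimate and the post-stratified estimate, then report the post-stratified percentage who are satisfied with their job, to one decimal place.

Without adjustment, the pooled respondent share is:
  (200/850)×63.6 + (175/850)×69.5 + (225/850)×63.2 + (250/850)×77.4 = 68.7676%
Post-stratified estimate weights by population shares:
  0.26×63.6 + 0.25×69.5 + 0.14×63.2 + 0.35×77.4 = 69.849%

69.8%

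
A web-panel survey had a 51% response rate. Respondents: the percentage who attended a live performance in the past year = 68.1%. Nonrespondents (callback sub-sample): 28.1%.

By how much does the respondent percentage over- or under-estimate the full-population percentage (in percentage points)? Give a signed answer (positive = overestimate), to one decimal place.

Nonresponse fraction = 1 − 0.51 = 0.49.
Bias = (nonresponse fraction) × (respondent percentage − nonrespondent percentage)
     = 0.49 × (68.1 − 28.1) = 0.49 × 40 = 19.6.

+19.6 percentage points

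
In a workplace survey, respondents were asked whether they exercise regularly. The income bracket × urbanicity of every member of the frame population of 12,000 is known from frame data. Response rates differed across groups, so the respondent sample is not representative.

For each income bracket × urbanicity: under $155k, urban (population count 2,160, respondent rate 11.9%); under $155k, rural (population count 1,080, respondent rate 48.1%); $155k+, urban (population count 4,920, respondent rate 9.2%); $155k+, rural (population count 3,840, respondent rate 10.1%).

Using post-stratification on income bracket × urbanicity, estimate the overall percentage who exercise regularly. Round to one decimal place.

13.5%

Each cell contributes population-share × respondent value:
  under $155k, urban: (2,160/12,000) × 11.9 = 2.142
  under $155k, rural: (1,080/12,000) × 48.1 = 4.329
  $155k+, urban: (4,920/12,000) × 9.2 = 3.772
  $155k+, rural: (3,840/12,000) × 10.1 = 3.232
Post-stratified estimate = 13.475 → 13.5%.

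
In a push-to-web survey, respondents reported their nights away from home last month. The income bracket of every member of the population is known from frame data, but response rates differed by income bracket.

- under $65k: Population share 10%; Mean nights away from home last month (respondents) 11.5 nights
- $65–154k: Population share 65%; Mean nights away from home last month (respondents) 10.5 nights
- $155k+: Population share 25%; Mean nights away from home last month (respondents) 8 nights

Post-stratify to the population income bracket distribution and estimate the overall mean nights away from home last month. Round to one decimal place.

10.0

Weight each group's respondent value by its population share:
  under $65k: 0.1 × 11.5 = 1.15
  $65–154k: 0.65 × 10.5 = 6.825
  $155k+: 0.25 × 8 = 2
Post-stratified estimate = 9.975 → 10.0.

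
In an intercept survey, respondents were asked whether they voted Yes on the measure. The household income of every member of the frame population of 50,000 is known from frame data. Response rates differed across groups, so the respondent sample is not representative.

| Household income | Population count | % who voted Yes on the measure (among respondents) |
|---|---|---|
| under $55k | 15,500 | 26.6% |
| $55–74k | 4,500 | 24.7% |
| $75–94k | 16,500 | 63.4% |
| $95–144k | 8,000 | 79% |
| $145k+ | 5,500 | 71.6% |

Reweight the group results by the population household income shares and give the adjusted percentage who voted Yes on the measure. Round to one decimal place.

51.9%

Reweight to the known household income distribution:
  under $55k: (15,500/50,000) × 26.6 = 8.246
  $55–74k: (4,500/50,000) × 24.7 = 2.223
  $75–94k: (16,500/50,000) × 63.4 = 20.922
  $95–144k: (8,000/50,000) × 79 = 12.64
  $145k+: (5,500/50,000) × 71.6 = 7.876
Post-stratified estimate = 51.907 → 51.9%.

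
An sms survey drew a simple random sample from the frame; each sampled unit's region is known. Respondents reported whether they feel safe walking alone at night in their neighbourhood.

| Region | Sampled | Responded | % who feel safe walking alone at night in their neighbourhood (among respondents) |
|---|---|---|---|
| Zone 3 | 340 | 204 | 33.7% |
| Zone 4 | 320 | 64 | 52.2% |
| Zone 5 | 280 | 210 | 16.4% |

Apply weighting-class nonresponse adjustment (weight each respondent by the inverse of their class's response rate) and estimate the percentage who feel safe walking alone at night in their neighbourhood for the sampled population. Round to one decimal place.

Response rates by class: Zone 3 204/340 = 60%, Zone 4 64/320 = 20%, Zone 5 210/280 = 75%.
Inverse-response-rate weighting restores each class to its sampled count, so class totals weight by n_sampled:
  Zone 3: 340 × 33.7 = 11458
  Zone 4: 320 × 52.2 = 16,704
  Zone 5: 280 × 16.4 = 4592
Adjusted estimate = 32,754 / 940 = 34.8447 → 34.8%.

34.8%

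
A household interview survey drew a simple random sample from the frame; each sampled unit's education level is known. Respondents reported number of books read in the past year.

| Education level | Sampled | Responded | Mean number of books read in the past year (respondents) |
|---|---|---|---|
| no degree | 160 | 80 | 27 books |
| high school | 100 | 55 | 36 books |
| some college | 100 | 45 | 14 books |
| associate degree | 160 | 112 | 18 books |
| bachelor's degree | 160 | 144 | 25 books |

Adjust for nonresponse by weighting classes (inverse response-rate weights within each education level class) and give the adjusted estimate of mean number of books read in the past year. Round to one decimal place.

23.8

Response rates by class: no degree 80/160 = 50%, high school 55/100 = 55%, some college 45/100 = 45%, associate degree 112/160 = 70%, bachelor's degree 144/160 = 90%.
With weight = n_sampled/n_responded per class, the weighted class total is n_sampled:
  no degree: 160 × 27 = 4320
  high school: 100 × 36 = 3600
  some college: 100 × 14 = 1400
  associate degree: 160 × 18 = 2880
  bachelor's degree: 160 × 25 = 4000
Adjusted estimate = 16,200 / 680 = 23.8235 → 23.8.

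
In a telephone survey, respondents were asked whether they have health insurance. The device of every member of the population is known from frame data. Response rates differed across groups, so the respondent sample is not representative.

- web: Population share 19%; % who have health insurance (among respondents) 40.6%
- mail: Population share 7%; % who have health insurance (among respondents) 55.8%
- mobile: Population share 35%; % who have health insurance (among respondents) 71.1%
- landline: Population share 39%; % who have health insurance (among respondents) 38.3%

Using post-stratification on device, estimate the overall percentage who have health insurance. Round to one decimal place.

Post-stratification weights by population share, not respondent share:
  web: 0.19 × 40.6 = 7.714
  mail: 0.07 × 55.8 = 3.906
  mobile: 0.35 × 71.1 = 24.885
  landline: 0.39 × 38.3 = 14.937
Post-stratified estimate = 51.442 → 51.4%.

51.4%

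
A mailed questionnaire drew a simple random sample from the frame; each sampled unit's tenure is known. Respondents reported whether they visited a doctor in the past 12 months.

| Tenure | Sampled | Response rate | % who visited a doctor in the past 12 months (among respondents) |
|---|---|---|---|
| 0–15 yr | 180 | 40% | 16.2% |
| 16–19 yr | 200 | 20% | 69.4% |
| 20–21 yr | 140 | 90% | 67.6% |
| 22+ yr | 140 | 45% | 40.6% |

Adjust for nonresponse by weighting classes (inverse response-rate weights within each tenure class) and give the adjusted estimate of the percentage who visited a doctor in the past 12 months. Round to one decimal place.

48.4%

Each respondent's weight = sampled/responded in their class; summing within a class gives n_sampled, so:
  0–15 yr: 180 × 16.2 = 2916
  16–19 yr: 200 × 69.4 = 13880
  20–21 yr: 140 × 67.6 = 9464
  22+ yr: 140 × 40.6 = 5684
Adjusted estimate = 31,944 / 660 = 48.4 → 48.4%.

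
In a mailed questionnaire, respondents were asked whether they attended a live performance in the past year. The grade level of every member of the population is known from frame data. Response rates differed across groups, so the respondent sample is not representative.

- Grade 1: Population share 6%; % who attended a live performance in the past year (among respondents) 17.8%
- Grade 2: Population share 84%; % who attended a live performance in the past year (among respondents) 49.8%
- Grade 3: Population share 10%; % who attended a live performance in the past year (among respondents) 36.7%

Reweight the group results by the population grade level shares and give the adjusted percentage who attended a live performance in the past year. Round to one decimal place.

Reweight to the known grade level distribution:
  Grade 1: 0.06 × 17.8 = 1.068
  Grade 2: 0.84 × 49.8 = 41.832
  Grade 3: 0.1 × 36.7 = 3.67
Post-stratified estimate = 46.57 → 46.6%.

46.6%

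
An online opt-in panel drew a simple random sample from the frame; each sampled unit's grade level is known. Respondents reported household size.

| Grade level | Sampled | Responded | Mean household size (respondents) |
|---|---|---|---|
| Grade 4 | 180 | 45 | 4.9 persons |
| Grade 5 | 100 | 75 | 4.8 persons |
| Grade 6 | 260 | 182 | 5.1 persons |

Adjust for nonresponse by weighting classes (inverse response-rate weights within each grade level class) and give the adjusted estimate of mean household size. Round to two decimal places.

Response rates by class: Grade 4 45/180 = 25%, Grade 5 75/100 = 75%, Grade 6 182/260 = 70%.
Inverse-response-rate weighting restores each class to its sampled count, so class totals weight by n_sampled:
  Grade 4: 180 × 4.9 = 882
  Grade 5: 100 × 4.8 = 480
  Grade 6: 260 × 5.1 = 1326
Adjusted estimate = 2688 / 540 = 4.97778 → 4.98.

4.98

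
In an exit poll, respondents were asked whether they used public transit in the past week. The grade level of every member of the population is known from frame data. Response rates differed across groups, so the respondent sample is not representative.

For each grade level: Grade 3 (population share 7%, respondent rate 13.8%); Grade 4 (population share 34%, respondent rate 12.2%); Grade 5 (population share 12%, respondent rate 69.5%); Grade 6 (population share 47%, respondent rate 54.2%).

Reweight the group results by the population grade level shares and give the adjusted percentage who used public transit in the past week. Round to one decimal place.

38.9%

Weight each group's respondent value by its population share:
  Grade 3: 0.07 × 13.8 = 0.966
  Grade 4: 0.34 × 12.2 = 4.148
  Grade 5: 0.12 × 69.5 = 8.34
  Grade 6: 0.47 × 54.2 = 25.474
Post-stratified estimate = 38.928 → 38.9%.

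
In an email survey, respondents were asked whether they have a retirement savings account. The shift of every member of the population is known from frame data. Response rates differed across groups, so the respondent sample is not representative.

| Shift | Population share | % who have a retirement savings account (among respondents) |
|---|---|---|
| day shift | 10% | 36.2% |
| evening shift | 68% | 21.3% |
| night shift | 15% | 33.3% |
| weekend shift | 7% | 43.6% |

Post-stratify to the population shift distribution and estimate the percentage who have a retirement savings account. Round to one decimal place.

Each cell contributes population-share × respondent value:
  day shift: 0.1 × 36.2 = 3.62
  evening shift: 0.68 × 21.3 = 14.484
  night shift: 0.15 × 33.3 = 4.995
  weekend shift: 0.07 × 43.6 = 3.052
Post-stratified estimate = 26.151 → 26.2%.

26.2%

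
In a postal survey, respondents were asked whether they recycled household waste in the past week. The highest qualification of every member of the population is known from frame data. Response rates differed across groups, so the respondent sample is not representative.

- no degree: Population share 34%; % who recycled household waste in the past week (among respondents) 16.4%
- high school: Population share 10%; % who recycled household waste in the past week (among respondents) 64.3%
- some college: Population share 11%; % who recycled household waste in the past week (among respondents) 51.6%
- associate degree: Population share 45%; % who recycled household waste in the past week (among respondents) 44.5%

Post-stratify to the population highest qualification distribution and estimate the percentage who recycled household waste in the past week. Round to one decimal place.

37.7%

Reweight to the known highest qualification distribution:
  no degree: 0.34 × 16.4 = 5.576
  high school: 0.1 × 64.3 = 6.43
  some college: 0.11 × 51.6 = 5.676
  associate degree: 0.45 × 44.5 = 20.025
Post-stratified estimate = 37.707 → 37.7%.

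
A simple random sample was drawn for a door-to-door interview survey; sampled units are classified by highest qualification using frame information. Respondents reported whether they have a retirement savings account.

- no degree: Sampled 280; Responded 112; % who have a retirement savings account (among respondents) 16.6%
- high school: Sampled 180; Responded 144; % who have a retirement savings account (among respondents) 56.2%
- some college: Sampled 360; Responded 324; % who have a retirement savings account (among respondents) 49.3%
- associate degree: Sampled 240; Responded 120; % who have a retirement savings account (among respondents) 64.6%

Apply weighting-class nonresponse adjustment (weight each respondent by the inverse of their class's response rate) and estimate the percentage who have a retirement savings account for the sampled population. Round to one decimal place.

Class response rates: no degree 112/280 = 40%, high school 144/180 = 80%, some college 324/360 = 90%, associate degree 120/240 = 50%.
With weight = n_sampled/n_responded per class, the weighted class total is n_sampled:
  no degree: 280 × 16.6 = 4648
  high school: 180 × 56.2 = 10,116
  some college: 360 × 49.3 = 17,748
  associate degree: 240 × 64.6 = 15504
Adjusted estimate = 48,016 / 1,060 = 45.2981 → 45.3%.

45.3%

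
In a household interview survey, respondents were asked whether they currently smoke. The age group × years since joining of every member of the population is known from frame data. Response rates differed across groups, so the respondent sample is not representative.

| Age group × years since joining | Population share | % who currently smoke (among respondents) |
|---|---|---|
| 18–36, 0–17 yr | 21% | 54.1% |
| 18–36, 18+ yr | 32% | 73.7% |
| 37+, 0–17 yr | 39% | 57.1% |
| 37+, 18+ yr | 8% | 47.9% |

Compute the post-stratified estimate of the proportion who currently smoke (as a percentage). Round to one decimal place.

Weight each group's respondent value by its population share:
  18–36, 0–17 yr: 0.21 × 54.1 = 11.361
  18–36, 18+ yr: 0.32 × 73.7 = 23.584
  37+, 0–17 yr: 0.39 × 57.1 = 22.269
  37+, 18+ yr: 0.08 × 47.9 = 3.832
Post-stratified estimate = 61.046 → 61.0%.

61.0%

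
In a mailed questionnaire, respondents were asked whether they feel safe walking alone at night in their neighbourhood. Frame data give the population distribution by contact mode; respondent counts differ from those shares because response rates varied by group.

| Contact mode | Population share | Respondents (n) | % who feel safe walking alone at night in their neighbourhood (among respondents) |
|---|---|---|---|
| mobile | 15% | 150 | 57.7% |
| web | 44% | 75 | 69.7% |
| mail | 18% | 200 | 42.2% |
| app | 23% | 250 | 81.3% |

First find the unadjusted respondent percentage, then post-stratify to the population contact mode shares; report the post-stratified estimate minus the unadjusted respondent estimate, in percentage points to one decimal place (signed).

+2.4 percentage points

Without adjustment, the pooled respondent share is:
  (150/675)×57.7 + (75/675)×69.7 + (200/675)×42.2 + (250/675)×81.3 = 63.1815%
Post-stratifying to population shares instead:
  0.15×57.7 + 0.44×69.7 + 0.18×42.2 + 0.23×81.3 = 65.618%
Difference = 65.618 − 63.1815 = 2.4365 pp.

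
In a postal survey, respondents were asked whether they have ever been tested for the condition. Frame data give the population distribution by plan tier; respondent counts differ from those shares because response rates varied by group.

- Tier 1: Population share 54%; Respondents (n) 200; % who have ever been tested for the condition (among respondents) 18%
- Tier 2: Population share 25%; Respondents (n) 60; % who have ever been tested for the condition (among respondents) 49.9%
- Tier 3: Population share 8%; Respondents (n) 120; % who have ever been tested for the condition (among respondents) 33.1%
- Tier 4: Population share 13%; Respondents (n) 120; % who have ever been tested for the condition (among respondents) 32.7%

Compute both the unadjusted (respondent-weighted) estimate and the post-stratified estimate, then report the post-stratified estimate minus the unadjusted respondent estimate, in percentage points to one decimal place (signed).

+0.1 percentage points

Without adjustment, the pooled respondent share is:
  (200/500)×18 + (60/500)×49.9 + (120/500)×33.1 + (120/500)×32.7 = 28.98%
Post-stratified estimate weights by population shares:
  0.54×18 + 0.25×49.9 + 0.08×33.1 + 0.13×32.7 = 29.094%
Difference = 29.094 − 28.98 = 0.114 pp.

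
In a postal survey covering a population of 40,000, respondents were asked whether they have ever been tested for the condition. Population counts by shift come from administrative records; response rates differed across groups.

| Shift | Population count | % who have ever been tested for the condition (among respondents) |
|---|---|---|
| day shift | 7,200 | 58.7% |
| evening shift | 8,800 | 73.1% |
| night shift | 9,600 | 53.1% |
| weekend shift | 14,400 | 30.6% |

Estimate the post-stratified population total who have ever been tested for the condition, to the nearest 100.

20,200

Estimated count per cell = population count × respondent percentage:
  day shift: 7,200 × 58.7% = 4226.4
  evening shift: 8,800 × 73.1% = 6432.8
  night shift: 9,600 × 53.1% = 5097.6
  weekend shift: 14,400 × 30.6% = 4406.4
Estimated total = 20163.2 → 20,200.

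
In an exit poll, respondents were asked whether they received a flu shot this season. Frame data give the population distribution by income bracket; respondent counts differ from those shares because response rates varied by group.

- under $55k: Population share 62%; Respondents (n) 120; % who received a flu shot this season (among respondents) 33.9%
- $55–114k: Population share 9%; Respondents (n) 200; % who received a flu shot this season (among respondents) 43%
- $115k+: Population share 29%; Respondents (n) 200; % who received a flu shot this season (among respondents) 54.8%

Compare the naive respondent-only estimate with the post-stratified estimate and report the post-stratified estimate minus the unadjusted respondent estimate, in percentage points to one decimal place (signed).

Naive respondent-only estimate (weights = respondent counts):
  (120/520)×33.9 + (200/520)×43 + (200/520)×54.8 = 45.4385%
Reweighting by population income bracket shares:
  0.62×33.9 + 0.09×43 + 0.29×54.8 = 40.78%
Difference = 40.78 − 45.4385 = -4.6585 pp.

-4.7 percentage points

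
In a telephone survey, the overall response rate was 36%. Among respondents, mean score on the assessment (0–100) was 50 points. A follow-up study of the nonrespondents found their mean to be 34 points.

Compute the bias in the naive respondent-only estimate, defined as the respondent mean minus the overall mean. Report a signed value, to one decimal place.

+10.2

Nonresponse fraction = 1 − 0.36 = 0.64.
Bias = (nonresponse fraction) × (respondent mean − nonrespondent mean)
     = 0.64 × (50 − 34) = 0.64 × 16 = 10.24.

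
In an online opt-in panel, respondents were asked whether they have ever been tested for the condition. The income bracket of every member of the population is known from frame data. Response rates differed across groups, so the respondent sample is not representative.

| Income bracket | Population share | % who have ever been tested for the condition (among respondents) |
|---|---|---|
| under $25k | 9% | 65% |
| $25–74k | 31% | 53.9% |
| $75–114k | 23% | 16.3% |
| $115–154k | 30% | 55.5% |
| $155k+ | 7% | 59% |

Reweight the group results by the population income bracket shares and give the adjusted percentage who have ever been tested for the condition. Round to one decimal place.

Reweight to the known income bracket distribution:
  under $25k: 0.09 × 65 = 5.85
  $25–74k: 0.31 × 53.9 = 16.709
  $75–114k: 0.23 × 16.3 = 3.749
  $115–154k: 0.3 × 55.5 = 16.65
  $155k+: 0.07 × 59 = 4.13
Post-stratified estimate = 47.088 → 47.1%.

47.1%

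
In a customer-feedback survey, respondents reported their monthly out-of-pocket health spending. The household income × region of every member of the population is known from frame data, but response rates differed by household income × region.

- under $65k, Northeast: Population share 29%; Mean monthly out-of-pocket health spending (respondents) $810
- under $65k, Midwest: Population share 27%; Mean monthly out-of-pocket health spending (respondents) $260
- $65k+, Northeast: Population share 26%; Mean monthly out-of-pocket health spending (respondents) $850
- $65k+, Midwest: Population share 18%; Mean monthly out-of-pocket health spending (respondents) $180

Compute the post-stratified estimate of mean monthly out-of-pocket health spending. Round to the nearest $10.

$560

Reweight to the known household income × region distribution:
  under $65k, Northeast: 0.29 × 810 = 234.9
  under $65k, Midwest: 0.27 × 260 = 70.2
  $65k+, Northeast: 0.26 × 850 = 221
  $65k+, Midwest: 0.18 × 180 = 32.4
Post-stratified estimate = 558.5 → $560.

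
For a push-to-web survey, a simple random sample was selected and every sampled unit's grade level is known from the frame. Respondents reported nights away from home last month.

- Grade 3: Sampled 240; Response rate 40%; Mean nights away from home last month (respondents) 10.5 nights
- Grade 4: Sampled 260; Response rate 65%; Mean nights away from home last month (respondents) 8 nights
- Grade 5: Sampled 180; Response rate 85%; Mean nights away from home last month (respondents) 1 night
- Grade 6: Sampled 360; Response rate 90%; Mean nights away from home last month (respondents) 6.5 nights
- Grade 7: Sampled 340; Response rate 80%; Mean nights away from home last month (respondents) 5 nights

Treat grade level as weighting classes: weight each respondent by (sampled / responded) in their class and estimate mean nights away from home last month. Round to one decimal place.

With weight = n_sampled/n_responded per class, the weighted class total is n_sampled:
  Grade 3: 240 × 10.5 = 2520
  Grade 4: 260 × 8 = 2080
  Grade 5: 180 × 1 = 180
  Grade 6: 360 × 6.5 = 2340
  Grade 7: 340 × 5 = 1700
Adjusted estimate = 8820 / 1,380 = 6.3913 → 6.4.

6.4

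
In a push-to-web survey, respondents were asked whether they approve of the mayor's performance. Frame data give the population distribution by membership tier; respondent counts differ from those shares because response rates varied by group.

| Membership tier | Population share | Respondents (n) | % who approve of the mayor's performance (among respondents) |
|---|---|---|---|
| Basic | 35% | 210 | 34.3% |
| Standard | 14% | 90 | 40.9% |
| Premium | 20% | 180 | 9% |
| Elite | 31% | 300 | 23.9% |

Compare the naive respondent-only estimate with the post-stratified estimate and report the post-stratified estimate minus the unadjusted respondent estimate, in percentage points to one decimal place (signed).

+1.7 percentage points

Without adjustment, the pooled respondent share is:
  (210/780)×34.3 + (90/780)×40.9 + (180/780)×9 + (300/780)×23.9 = 25.2231%
Post-stratified estimate weights by population shares:
  0.35×34.3 + 0.14×40.9 + 0.2×9 + 0.31×23.9 = 26.94%
Difference = 26.94 − 25.2231 = 1.7169 pp.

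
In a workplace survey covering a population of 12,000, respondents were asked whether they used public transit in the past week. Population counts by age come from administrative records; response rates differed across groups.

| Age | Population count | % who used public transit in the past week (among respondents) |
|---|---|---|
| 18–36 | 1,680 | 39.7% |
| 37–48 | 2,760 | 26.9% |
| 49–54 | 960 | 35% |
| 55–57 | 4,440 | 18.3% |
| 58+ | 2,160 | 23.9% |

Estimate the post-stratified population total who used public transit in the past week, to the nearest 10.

Estimated count per cell = population count × respondent percentage:
  18–36: 1,680 × 39.7% = 666.96
  37–48: 2,760 × 26.9% = 742.44
  49–54: 960 × 35% = 336
  55–57: 4,440 × 18.3% = 812.52
  58+: 2,160 × 23.9% = 516.24
Estimated total = 3074.16 → 3,070.

3,070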